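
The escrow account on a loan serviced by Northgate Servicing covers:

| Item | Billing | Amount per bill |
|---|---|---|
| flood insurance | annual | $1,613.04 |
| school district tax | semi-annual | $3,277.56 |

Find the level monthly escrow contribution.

Flood insurance = $1,613.04
School district tax = $3,277.56 × 2 = $6,555.12
Total per year = $1,613.04 + $6,555.12 = $8,168.16
Monthly = $8,168.16 ÷ 12 = $680.68

$680.68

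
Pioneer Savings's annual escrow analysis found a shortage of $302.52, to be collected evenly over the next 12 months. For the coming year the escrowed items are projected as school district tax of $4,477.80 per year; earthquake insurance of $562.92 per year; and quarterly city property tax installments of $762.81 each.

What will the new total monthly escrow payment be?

$699.54

School district tax: $4,477.80 per year
Earthquake insurance: $562.92 per year
City property tax: $762.81 × 4 = $3,051.24 per year
Total annual escrow = $4,477.80 + $562.92 + $3,051.24 = $8,091.96
Monthly escrow = $8,091.96 / 12 = $674.33
Monthly shortage recovery: $302.52 ÷ 12 = $25.21
Adjusted monthly = $674.33 + $25.21 = $699.54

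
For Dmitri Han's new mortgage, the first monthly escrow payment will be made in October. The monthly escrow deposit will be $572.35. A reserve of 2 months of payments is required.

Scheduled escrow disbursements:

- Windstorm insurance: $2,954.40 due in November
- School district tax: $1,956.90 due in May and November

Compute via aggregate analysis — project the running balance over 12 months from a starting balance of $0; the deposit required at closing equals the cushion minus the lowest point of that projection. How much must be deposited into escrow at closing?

$4,911.30

Cushion = 2 × $572.35 = $1,144.70
Trial balance (start $0, +$572.35 each month, − disbursements):
  Oct: +$572.35 → $572.35
  Nov: +$572.35 − $4,911.30 → -$3,766.60
  Dec: +$572.35 → -$3,194.25
  Jan: +$572.35 → -$2,621.90
  Feb: +$572.35 → -$2,049.55
  Mar: +$572.35 → -$1,477.20
  Apr: +$572.35 → -$904.85
  May: +$572.35 − $1,956.90 → -$2,289.40
  Jun: +$572.35 → -$1,717.05
  Jul: +$572.35 → -$1,144.70
  Aug: +$572.35 → -$572.35
  Sep: +$572.35 → $0.00
Lowest trial balance = -$3,766.60 (Nov)
Initial deposit = cushion − low point = $1,144.70 − (-$3,766.60) = $4,911.30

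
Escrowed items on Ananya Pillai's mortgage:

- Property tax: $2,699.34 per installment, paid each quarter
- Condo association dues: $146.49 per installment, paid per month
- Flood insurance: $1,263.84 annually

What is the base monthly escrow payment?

$1,151.59

Property tax — $2,699.34 × 4 = $10,797.36 per year
Condo association dues — $146.49 × 12 = $1,757.88 per year
Flood insurance — $1,263.84 per year
Yearly total = $13,819.08
Per month = $13,819.08 / 12 = $1,151.59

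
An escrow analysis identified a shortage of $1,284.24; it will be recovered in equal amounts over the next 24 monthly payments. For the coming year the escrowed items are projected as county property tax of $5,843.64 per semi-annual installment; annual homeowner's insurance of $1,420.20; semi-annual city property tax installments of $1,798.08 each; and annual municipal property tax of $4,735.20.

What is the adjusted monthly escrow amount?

$1,840.08

County property tax — $5,843.64 × 2 = $11,687.28 annually
Homeowner's insurance — $1,420.20 annually
City property tax — $1,798.08 × 2 = $3,596.16 annually
Municipal property tax — $4,735.20 annually
Total per year = $21,438.84
Base monthly escrow = $21,438.84 ÷ 12 = $1,786.57
Shortage spread = $1,284.24 ÷ 24 = $53.51/mo
New monthly escrow = $1,786.57 + $53.51 = $1,840.08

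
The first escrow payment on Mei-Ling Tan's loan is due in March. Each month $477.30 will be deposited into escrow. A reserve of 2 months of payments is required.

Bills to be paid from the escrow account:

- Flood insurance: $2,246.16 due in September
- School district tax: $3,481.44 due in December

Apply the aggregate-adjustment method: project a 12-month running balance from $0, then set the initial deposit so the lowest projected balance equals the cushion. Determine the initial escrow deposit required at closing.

$1,909.20

Cushion = 2 × $477.30 = $954.60
Trial balance (start $0, +$477.30 each month, − disbursements):
  Mar: +$477.30 → $477.30
  Apr: +$477.30 → $954.60
  May: +$477.30 → $1,431.90
  Jun: +$477.30 → $1,909.20
  Jul: +$477.30 → $2,386.50
  Aug: +$477.30 → $2,863.80
  Sep: +$477.30 − $2,246.16 → $1,094.94
  Oct: +$477.30 → $1,572.24
  Nov: +$477.30 → $2,049.54
  Dec: +$477.30 − $3,481.44 → -$954.60
  Jan: +$477.30 → -$477.30
  Feb: +$477.30 → $0.00
Lowest trial balance = -$954.60 (Dec)
Initial deposit = cushion − low point = $954.60 − (-$954.60) = $1,909.20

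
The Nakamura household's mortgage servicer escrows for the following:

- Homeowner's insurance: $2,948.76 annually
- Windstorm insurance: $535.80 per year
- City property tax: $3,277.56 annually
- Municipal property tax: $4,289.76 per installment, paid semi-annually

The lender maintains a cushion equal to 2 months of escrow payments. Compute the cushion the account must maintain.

$2,556.94

Homeowner's insurance = $2,948.76/yr
Windstorm insurance = $535.80/yr
City property tax = $3,277.56/yr
Municipal property tax = $4,289.76 × 2 = $8,579.52/yr
Total per year = $2,948.76 + $535.80 + $3,277.56 + $8,579.52 = $15,341.64
Monthly = $15,341.64 ÷ 12 = $1,278.47
Required cushion = 2 × $1,278.47 = $2,556.94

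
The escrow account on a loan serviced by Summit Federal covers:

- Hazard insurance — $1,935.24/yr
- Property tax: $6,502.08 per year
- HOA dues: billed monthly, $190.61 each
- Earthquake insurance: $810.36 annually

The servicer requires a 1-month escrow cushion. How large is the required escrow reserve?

Hazard insurance — $1,935.24 annually
Property tax — $6,502.08 annually
HOA dues — $190.61 × 12 = $2,287.32 annually
Earthquake insurance — $810.36 annually
Total annual escrow = $11,535.00
Per month = $11,535.00 ÷ 12 = $961.25
Cushion = 1 × $961.25 = $961.25

$961.25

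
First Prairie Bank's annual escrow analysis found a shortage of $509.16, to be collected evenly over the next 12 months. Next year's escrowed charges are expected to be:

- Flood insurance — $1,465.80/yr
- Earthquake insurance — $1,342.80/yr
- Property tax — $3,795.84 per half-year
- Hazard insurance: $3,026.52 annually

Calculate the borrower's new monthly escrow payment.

Flood insurance: $1,465.80 annually
Earthquake insurance: $1,342.80 annually
Property tax: $3,795.84 × 2 = $7,591.68 annually
Hazard insurance: $3,026.52 annually
Yearly total = $1,465.80 + $1,342.80 + $7,591.68 + $3,026.52 = $13,426.80
Per month = $13,426.80 / 12 = $1,118.90
Monthly shortage recovery: $509.16 / 12 = $42.43
Adjusted monthly = $1,118.90 + $42.43 = $1,161.33

$1,161.33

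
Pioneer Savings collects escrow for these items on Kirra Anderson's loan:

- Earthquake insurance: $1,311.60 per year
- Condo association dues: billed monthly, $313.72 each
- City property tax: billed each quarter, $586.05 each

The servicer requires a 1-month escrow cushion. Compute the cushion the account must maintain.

$618.37

Earthquake insurance: $1,311.60
Condo association dues: $313.72 × 12 = $3,764.64
City property tax: $586.05 × 4 = $2,344.20
Annual escrow total = $1,311.60 + $3,764.64 + $2,344.20 = $7,420.44
Monthly escrow = $7,420.44 / 12 = $618.37
Reserve = 1 × $618.37 = $618.37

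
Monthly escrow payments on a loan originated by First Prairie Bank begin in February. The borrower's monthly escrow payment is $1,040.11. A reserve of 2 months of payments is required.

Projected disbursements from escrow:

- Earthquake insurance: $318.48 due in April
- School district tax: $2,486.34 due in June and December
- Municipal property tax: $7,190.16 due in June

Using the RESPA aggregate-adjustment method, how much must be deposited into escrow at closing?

Cushion = 2 × $1,040.11 = $2,080.22
Trial balance (start $0, +$1,040.11 each month, − disbursements):
  Feb: +$1,040.11 → $1,040.11
  Mar: +$1,040.11 → $2,080.22
  Apr: +$1,040.11 − $318.48 → $2,801.85
  May: +$1,040.11 → $3,841.96
  Jun: +$1,040.11 − $9,676.50 → -$4,794.43
  Jul: +$1,040.11 → -$3,754.32
  Aug: +$1,040.11 → -$2,714.21
  Sep: +$1,040.11 → -$1,674.10
  Oct: +$1,040.11 → -$633.99
  Nov: +$1,040.11 → $406.12
  Dec: +$1,040.11 − $2,486.34 → -$1,040.11
  Jan: +$1,040.11 → $0.00
Lowest trial balance = -$4,794.43 (Jun)
Initial deposit = cushion − low point = $2,080.22 − (-$4,794.43) = $6,874.65

$6,874.65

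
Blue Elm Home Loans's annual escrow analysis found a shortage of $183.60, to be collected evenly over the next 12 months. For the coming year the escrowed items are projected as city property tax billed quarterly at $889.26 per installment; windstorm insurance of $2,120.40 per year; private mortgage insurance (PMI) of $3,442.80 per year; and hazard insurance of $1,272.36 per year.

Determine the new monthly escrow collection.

City property tax: $889.26 × 4 = $3,557.04 per year
Windstorm insurance: $2,120.40 per year
Private mortgage insurance (PMI): $3,442.80 per year
Hazard insurance: $1,272.36 per year
Combined annual = $3,557.04 + $2,120.40 + $3,442.80 + $1,272.36 = $10,392.60
Monthly = $10,392.60 ÷ 12 = $866.05
Shortage spread = $183.60 / 12 = $15.30/mo
New monthly escrow = $866.05 + $15.30 = $881.35

$881.35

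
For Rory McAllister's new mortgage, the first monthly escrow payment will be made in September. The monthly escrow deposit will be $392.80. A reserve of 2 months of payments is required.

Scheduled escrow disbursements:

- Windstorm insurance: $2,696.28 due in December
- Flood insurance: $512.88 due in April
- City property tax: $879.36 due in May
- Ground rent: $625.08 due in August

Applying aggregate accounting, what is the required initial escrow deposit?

$1,910.68

Cushion = 2 × $392.80 = $785.60
Trial balance (start $0, +$392.80 each month, − disbursements):
  Sep: +$392.80 → $392.80
  Oct: +$392.80 → $785.60
  Nov: +$392.80 → $1,178.40
  Dec: +$392.80 − $2,696.28 → -$1,125.08
  Jan: +$392.80 → -$732.28
  Feb: +$392.80 → -$339.48
  Mar: +$392.80 → $53.32
  Apr: +$392.80 − $512.88 → -$66.76
  May: +$392.80 − $879.36 → -$553.32
  Jun: +$392.80 → -$160.52
  Jul: +$392.80 → $232.28
  Aug: +$392.80 − $625.08 → $0.00
Lowest trial balance = -$1,125.08 (Dec)
Initial deposit = cushion − low point = $785.60 − (-$1,125.08) = $1,910.68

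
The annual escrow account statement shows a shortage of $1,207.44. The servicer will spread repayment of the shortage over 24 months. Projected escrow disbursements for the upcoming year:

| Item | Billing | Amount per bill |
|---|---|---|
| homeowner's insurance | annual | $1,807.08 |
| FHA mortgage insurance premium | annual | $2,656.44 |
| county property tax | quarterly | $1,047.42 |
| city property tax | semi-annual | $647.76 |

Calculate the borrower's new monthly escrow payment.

Homeowner's insurance — $1,807.08
FHA mortgage insurance premium — $2,656.44
County property tax — $1,047.42 × 4 = $4,189.68
City property tax — $647.76 × 2 = $1,295.52
Combined annual = $9,948.72
Per month = $9,948.72 ÷ 12 = $829.06
Shortage spread = $1,207.44 ÷ 24 = $50.31/mo
Adjusted monthly = $829.06 + $50.31 = $879.37

$879.37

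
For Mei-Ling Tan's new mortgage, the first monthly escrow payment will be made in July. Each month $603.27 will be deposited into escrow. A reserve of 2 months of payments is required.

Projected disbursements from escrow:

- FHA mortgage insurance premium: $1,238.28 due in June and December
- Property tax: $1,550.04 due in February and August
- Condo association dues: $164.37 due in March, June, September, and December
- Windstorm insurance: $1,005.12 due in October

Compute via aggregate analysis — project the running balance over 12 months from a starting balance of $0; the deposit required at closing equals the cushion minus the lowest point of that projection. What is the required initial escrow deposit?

$2,052.60

Cushion = 2 × $603.27 = $1,206.54
Trial balance (start $0, +$603.27 each month, − disbursements):
  Jul: +$603.27 → $603.27
  Aug: +$603.27 − $1,550.04 → -$343.50
  Sep: +$603.27 − $164.37 → $95.40
  Oct: +$603.27 − $1,005.12 → -$306.45
  Nov: +$603.27 → $296.82
  Dec: +$603.27 − $1,402.65 → -$502.56
  Jan: +$603.27 → $100.71
  Feb: +$603.27 − $1,550.04 → -$846.06
  Mar: +$603.27 − $164.37 → -$407.16
  Apr: +$603.27 → $196.11
  May: +$603.27 → $799.38
  Jun: +$603.27 − $1,402.65 → $0.00
Lowest trial balance = -$846.06 (Feb)
Initial deposit = cushion − low point = $1,206.54 − (-$846.06) = $2,052.60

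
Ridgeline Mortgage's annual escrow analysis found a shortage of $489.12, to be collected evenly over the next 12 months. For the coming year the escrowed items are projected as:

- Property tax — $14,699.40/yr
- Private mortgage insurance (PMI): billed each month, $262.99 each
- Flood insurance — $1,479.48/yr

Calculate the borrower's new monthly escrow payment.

$1,651.99

Property tax — $14,699.40 per year
Private mortgage insurance (PMI) — $262.99 × 12 = $3,155.88 per year
Flood insurance — $1,479.48 per year
Total annual escrow = $14,699.40 + $3,155.88 + $1,479.48 = $19,334.76
Monthly = $19,334.76 / 12 = $1,611.23
Shortage spread = $489.12 ÷ 12 = $40.76/mo
New monthly escrow = $1,611.23 + $40.76 = $1,651.99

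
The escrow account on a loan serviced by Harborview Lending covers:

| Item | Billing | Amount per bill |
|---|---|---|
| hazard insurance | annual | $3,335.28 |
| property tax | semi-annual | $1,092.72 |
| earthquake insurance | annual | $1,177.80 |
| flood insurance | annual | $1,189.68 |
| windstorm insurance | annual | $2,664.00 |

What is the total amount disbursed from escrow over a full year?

Hazard insurance — $3,335.28 per year
Property tax — $1,092.72 × 2 = $2,185.44 per year
Earthquake insurance — $1,177.80 per year
Flood insurance — $1,189.68 per year
Windstorm insurance — $2,664.00 per year
Annual escrow total = $10,552.20

$10,552.20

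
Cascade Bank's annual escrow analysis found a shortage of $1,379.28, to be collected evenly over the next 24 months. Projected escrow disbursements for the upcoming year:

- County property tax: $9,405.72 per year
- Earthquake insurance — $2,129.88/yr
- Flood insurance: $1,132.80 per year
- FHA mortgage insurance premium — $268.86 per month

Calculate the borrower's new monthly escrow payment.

$1,382.03

County property tax = $9,405.72
Earthquake insurance = $2,129.88
Flood insurance = $1,132.80
FHA mortgage insurance premium = $268.86 × 12 = $3,226.32
Annual escrow total = $15,894.72
Per month = $15,894.72 ÷ 12 = $1,324.56
Shortage per month = $1,379.28 / 24 = $57.47
New monthly escrow = $1,324.56 + $57.47 = $1,382.03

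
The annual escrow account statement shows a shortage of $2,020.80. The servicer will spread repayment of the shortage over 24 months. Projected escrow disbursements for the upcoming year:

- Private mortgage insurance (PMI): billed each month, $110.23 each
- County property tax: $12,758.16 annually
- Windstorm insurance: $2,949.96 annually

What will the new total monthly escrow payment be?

$1,503.44

Private mortgage insurance (PMI) = $110.23 × 12 = $1,322.76/yr
County property tax = $12,758.16/yr
Windstorm insurance = $2,949.96/yr
Yearly total = $1,322.76 + $12,758.16 + $2,949.96 = $17,030.88
Monthly escrow = $17,030.88 / 12 = $1,419.24
Shortage spread = $2,020.80 / 24 = $84.20/mo
Adjusted monthly = $1,419.24 + $84.20 = $1,503.44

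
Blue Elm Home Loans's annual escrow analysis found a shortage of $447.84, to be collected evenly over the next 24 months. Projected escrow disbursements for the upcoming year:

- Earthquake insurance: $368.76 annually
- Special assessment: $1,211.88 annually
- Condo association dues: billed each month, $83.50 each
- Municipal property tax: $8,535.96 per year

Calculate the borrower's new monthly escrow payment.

Earthquake insurance = $368.76
Special assessment = $1,211.88
Condo association dues = $83.50 × 12 = $1,002.00
Municipal property tax = $8,535.96
Yearly total = $11,118.60
Monthly escrow = $11,118.60 ÷ 12 = $926.55
Shortage per month = $447.84 ÷ 24 = $18.66
New monthly escrow = $926.55 + $18.66 = $945.21

$945.21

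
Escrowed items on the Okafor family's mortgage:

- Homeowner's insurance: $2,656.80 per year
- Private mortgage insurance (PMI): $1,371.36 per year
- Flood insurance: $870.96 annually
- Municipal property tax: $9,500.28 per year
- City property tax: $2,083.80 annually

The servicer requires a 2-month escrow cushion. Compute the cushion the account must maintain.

Homeowner's insurance — $2,656.80 annually
Private mortgage insurance (PMI) — $1,371.36 annually
Flood insurance — $870.96 annually
Municipal property tax — $9,500.28 annually
City property tax — $2,083.80 annually
Annual escrow total = $2,656.80 + $1,371.36 + $870.96 + $9,500.28 + $2,083.80 = $16,483.20
Per month = $16,483.20 / 12 = $1,373.60
Required cushion = 2 × $1,373.60 = $2,747.20

$2,747.20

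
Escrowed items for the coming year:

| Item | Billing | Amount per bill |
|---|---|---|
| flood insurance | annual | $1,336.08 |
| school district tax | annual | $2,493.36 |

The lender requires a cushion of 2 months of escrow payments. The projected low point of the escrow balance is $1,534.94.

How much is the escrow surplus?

Flood insurance = $1,336.08/yr
School district tax = $2,493.36/yr
Yearly total = $1,336.08 + $2,493.36 = $3,829.44
Monthly escrow = $3,829.44 ÷ 12 = $319.12
Cushion = 2 × $319.12 = $638.24
Excess over cushion: $1,534.94 − $638.24 = $896.70

$896.70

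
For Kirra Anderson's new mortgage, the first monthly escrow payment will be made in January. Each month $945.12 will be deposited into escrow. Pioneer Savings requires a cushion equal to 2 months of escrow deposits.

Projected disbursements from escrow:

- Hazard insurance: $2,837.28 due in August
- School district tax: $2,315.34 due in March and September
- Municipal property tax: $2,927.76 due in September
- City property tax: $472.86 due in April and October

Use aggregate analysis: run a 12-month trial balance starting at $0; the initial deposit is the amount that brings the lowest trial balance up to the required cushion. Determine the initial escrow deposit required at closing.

Cushion = 2 × $945.12 = $1,890.24
Trial balance (start $0, +$945.12 each month, − disbursements):
  Jan: +$945.12 → $945.12
  Feb: +$945.12 → $1,890.24
  Mar: +$945.12 − $2,315.34 → $520.02
  Apr: +$945.12 − $472.86 → $992.28
  May: +$945.12 → $1,937.40
  Jun: +$945.12 → $2,882.52
  Jul: +$945.12 → $3,827.64
  Aug: +$945.12 − $2,837.28 → $1,935.48
  Sep: +$945.12 − $5,243.10 → -$2,362.50
  Oct: +$945.12 − $472.86 → -$1,890.24
  Nov: +$945.12 → -$945.12
  Dec: +$945.12 → $0.00
Lowest trial balance = -$2,362.50 (Sep)
Initial deposit = cushion − low point = $1,890.24 − (-$2,362.50) = $4,252.74

$4,252.74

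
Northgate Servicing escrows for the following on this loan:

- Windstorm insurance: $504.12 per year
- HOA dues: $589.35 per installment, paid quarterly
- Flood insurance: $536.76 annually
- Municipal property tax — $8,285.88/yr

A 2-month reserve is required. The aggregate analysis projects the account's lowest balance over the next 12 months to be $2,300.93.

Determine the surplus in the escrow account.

Windstorm insurance = $504.12 annually
HOA dues = $589.35 × 4 = $2,357.40 annually
Flood insurance = $536.76 annually
Municipal property tax = $8,285.88 annually
Combined annual = $11,684.16
Monthly escrow = $11,684.16 ÷ 12 = $973.68
Cushion = 2 × $973.68 = $1,947.36
Excess over cushion: $2,300.93 − $1,947.36 = $353.57

$353.57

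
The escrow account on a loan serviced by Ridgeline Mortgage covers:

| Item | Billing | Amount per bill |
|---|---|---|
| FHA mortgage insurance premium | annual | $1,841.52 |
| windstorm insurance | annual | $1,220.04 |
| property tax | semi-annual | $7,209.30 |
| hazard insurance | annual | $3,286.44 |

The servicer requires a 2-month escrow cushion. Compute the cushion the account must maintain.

FHA mortgage insurance premium = $1,841.52 annually
Windstorm insurance = $1,220.04 annually
Property tax = $7,209.30 × 2 = $14,418.60 annually
Hazard insurance = $3,286.44 annually
Total annual escrow = $1,841.52 + $1,220.04 + $14,418.60 + $3,286.44 = $20,766.60
Base monthly escrow = $20,766.60 / 12 = $1,730.55
Cushion = 2 × $1,730.55 = $3,461.10

$3,461.10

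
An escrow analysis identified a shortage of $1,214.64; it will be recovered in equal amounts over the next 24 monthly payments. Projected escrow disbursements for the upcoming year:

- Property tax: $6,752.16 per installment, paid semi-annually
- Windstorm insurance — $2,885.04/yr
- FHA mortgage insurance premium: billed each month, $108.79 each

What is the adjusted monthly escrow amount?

Property tax = $6,752.16 × 2 = $13,504.32 per year
Windstorm insurance = $2,885.04 per year
FHA mortgage insurance premium = $108.79 × 12 = $1,305.48 per year
Yearly total = $13,504.32 + $2,885.04 + $1,305.48 = $17,694.84
Per month = $17,694.84 ÷ 12 = $1,474.57
Shortage spread = $1,214.64 / 24 = $50.61/mo
New monthly escrow = $1,474.57 + $50.61 = $1,525.18

$1,525.18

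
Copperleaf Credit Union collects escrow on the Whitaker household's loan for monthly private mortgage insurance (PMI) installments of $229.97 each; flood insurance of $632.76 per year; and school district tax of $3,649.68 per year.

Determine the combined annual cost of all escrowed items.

$7,042.08

Private mortgage insurance (PMI) — $229.97 × 12 = $2,759.64/yr
Flood insurance — $632.76/yr
School district tax — $3,649.68/yr
Annual escrow total = $2,759.64 + $632.76 + $3,649.68 = $7,042.08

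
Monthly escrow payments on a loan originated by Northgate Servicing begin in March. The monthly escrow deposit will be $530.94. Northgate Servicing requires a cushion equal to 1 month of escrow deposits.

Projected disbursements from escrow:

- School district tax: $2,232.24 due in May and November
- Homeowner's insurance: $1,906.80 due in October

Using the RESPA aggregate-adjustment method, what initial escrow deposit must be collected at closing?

Cushion = 1 × $530.94 = $530.94
Trial balance (start $0, +$530.94 each month, − disbursements):
  Mar: +$530.94 → $530.94
  Apr: +$530.94 → $1,061.88
  May: +$530.94 − $2,232.24 → -$639.42
  Jun: +$530.94 → -$108.48
  Jul: +$530.94 → $422.46
  Aug: +$530.94 → $953.40
  Sep: +$530.94 → $1,484.34
  Oct: +$530.94 − $1,906.80 → $108.48
  Nov: +$530.94 − $2,232.24 → -$1,592.82
  Dec: +$530.94 → -$1,061.88
  Jan: +$530.94 → -$530.94
  Feb: +$530.94 → $0.00
Lowest trial balance = -$1,592.82 (Nov)
Initial deposit = cushion − low point = $530.94 − (-$1,592.82) = $2,123.76

$2,123.76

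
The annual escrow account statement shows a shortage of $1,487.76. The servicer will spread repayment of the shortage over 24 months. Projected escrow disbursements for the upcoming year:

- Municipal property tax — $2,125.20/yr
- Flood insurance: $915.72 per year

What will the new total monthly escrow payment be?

Municipal property tax: $2,125.20 per year
Flood insurance: $915.72 per year
Total annual escrow = $3,040.92
Per month = $3,040.92 / 12 = $253.41
Monthly shortage recovery: $1,487.76 ÷ 24 = $61.99
Adjusted monthly = $253.41 + $61.99 = $315.40

$315.40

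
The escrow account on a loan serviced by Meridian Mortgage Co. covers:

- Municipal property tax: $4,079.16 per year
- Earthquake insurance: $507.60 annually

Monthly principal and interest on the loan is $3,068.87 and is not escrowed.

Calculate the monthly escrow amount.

Municipal property tax — $4,079.16/yr
Earthquake insurance — $507.60/yr
Total per year = $4,079.16 + $507.60 = $4,586.76
Monthly = $4,586.76 ÷ 12 = $382.23

$382.23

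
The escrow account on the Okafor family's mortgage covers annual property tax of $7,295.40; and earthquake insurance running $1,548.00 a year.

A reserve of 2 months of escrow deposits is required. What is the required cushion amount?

$1,473.90

Property tax = $7,295.40 annually
Earthquake insurance = $1,548.00 annually
Total annual escrow = $7,295.40 + $1,548.00 = $8,843.40
Per month = $8,843.40 / 12 = $736.95
Required cushion = 2 × $736.95 = $1,473.90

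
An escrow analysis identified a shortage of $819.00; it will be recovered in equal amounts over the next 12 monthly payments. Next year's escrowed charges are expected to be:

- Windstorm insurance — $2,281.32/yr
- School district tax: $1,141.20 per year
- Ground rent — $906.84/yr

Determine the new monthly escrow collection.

Windstorm insurance = $2,281.32/yr
School district tax = $1,141.20/yr
Ground rent = $906.84/yr
Annual escrow total = $2,281.32 + $1,141.20 + $906.84 = $4,329.36
Base monthly escrow = $4,329.36 / 12 = $360.78
Shortage spread = $819.00 / 12 = $68.25/mo
Adjusted monthly = $360.78 + $68.25 = $429.03

$429.03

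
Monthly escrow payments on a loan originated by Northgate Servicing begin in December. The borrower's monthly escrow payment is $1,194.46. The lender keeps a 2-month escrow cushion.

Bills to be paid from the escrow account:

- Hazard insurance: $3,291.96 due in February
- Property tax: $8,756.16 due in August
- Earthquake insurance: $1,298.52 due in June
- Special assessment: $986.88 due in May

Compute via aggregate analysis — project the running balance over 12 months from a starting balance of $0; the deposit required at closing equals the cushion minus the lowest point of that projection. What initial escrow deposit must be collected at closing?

Cushion = 2 × $1,194.46 = $2,388.92
Trial balance (start $0, +$1,194.46 each month, − disbursements):
  Dec: +$1,194.46 → $1,194.46
  Jan: +$1,194.46 → $2,388.92
  Feb: +$1,194.46 − $3,291.96 → $291.42
  Mar: +$1,194.46 → $1,485.88
  Apr: +$1,194.46 → $2,680.34
  May: +$1,194.46 − $986.88 → $2,887.92
  Jun: +$1,194.46 − $1,298.52 → $2,783.86
  Jul: +$1,194.46 → $3,978.32
  Aug: +$1,194.46 − $8,756.16 → -$3,583.38
  Sep: +$1,194.46 → -$2,388.92
  Oct: +$1,194.46 → -$1,194.46
  Nov: +$1,194.46 → $0.00
Lowest trial balance = -$3,583.38 (Aug)
Initial deposit = cushion − low point = $2,388.92 − (-$3,583.38) = $5,972.30

$5,972.30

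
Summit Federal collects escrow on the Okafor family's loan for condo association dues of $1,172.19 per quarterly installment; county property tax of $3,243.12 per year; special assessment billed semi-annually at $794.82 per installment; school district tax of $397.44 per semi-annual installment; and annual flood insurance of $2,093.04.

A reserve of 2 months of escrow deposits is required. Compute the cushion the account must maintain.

$2,068.24

Condo association dues — $1,172.19 × 4 = $4,688.76/yr
County property tax — $3,243.12/yr
Special assessment — $794.82 × 2 = $1,589.64/yr
School district tax — $397.44 × 2 = $794.88/yr
Flood insurance — $2,093.04/yr
Annual escrow total = $4,688.76 + $3,243.12 + $1,589.64 + $794.88 + $2,093.04 = $12,409.44
Base monthly escrow = $12,409.44 ÷ 12 = $1,034.12
Cushion = 2 × $1,034.12 = $2,068.24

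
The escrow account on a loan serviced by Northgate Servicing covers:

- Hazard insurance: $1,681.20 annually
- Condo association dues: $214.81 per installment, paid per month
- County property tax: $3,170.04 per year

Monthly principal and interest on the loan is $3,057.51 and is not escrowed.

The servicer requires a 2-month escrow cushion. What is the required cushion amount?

$1,238.16

Hazard insurance: $1,681.20 annually
Condo association dues: $214.81 × 12 = $2,577.72 annually
County property tax: $3,170.04 annually
Combined annual = $1,681.20 + $2,577.72 + $3,170.04 = $7,428.96
Monthly = $7,428.96 / 12 = $619.08
Reserve = 2 × $619.08 = $1,238.16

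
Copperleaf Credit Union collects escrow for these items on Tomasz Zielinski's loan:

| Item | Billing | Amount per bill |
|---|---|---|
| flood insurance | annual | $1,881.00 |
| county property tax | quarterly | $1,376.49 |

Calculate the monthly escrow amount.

$615.58

Flood insurance — $1,881.00
County property tax — $1,376.49 × 4 = $5,505.96
Total per year = $1,881.00 + $5,505.96 = $7,386.96
Base monthly escrow = $7,386.96 ÷ 12 = $615.58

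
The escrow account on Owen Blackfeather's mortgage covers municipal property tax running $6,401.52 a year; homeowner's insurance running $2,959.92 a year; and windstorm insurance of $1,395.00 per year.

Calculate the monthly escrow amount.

Municipal property tax: $6,401.52/yr
Homeowner's insurance: $2,959.92/yr
Windstorm insurance: $1,395.00/yr
Total annual escrow = $6,401.52 + $2,959.92 + $1,395.00 = $10,756.44
Base monthly escrow = $10,756.44 / 12 = $896.37

$896.37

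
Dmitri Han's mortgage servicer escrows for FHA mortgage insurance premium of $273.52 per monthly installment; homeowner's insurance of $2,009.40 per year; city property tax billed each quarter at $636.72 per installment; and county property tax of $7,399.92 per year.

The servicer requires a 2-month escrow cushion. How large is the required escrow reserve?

$2,539.74

FHA mortgage insurance premium: $273.52 × 12 = $3,282.24 annually
Homeowner's insurance: $2,009.40 annually
City property tax: $636.72 × 4 = $2,546.88 annually
County property tax: $7,399.92 annually
Yearly total = $15,238.44
Monthly escrow = $15,238.44 / 12 = $1,269.87
Required cushion = 2 × $1,269.87 = $2,539.74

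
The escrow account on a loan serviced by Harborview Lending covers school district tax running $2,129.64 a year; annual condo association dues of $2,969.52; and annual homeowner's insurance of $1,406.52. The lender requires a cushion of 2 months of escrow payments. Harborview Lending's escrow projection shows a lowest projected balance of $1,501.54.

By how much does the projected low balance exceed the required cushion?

School district tax: $2,129.64 per year
Condo association dues: $2,969.52 per year
Homeowner's insurance: $1,406.52 per year
Yearly total = $2,129.64 + $2,969.52 + $1,406.52 = $6,505.68
Monthly escrow = $6,505.68 / 12 = $542.14
Required reserve = 2 × $542.14 = $1,084.28
Excess over cushion: $1,501.54 − $1,084.28 = $417.26

$417.26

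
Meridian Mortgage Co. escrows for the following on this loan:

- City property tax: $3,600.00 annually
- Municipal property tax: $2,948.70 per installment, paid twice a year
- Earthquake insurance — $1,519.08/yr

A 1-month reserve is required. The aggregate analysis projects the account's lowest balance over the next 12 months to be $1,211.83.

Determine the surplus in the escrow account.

$293.79

City property tax = $3,600.00 annually
Municipal property tax = $2,948.70 × 2 = $5,897.40 annually
Earthquake insurance = $1,519.08 annually
Annual escrow total = $3,600.00 + $5,897.40 + $1,519.08 = $11,016.48
Per month = $11,016.48 ÷ 12 = $918.04
Required reserve = 1 × $918.04 = $918.04
Excess over cushion: $1,211.83 − $918.04 = $293.79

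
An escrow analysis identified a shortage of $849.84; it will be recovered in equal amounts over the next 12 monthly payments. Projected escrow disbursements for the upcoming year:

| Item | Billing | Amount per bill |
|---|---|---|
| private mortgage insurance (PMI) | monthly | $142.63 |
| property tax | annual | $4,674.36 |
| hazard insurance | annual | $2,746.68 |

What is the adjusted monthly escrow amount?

Private mortgage insurance (PMI) = $142.63 × 12 = $1,711.56 per year
Property tax = $4,674.36 per year
Hazard insurance = $2,746.68 per year
Annual escrow total = $9,132.60
Base monthly escrow = $9,132.60 / 12 = $761.05
Shortage per month = $849.84 / 12 = $70.82
New monthly escrow = $761.05 + $70.82 = $831.87

$831.87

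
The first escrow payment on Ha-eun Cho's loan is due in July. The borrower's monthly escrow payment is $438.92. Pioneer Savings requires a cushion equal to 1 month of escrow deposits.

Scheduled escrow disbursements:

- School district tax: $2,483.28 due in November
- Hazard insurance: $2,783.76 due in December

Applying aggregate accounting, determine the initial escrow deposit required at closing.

$3,072.44

Cushion = 1 × $438.92 = $438.92
Trial balance (start $0, +$438.92 each month, − disbursements):
  Jul: +$438.92 → $438.92
  Aug: +$438.92 → $877.84
  Sep: +$438.92 → $1,316.76
  Oct: +$438.92 → $1,755.68
  Nov: +$438.92 − $2,483.28 → -$288.68
  Dec: +$438.92 − $2,783.76 → -$2,633.52
  Jan: +$438.92 → -$2,194.60
  Feb: +$438.92 → -$1,755.68
  Mar: +$438.92 → -$1,316.76
  Apr: +$438.92 → -$877.84
  May: +$438.92 → -$438.92
  Jun: +$438.92 → $0.00
Lowest trial balance = -$2,633.52 (Dec)
Initial deposit = cushion − low point = $438.92 − (-$2,633.52) = $3,072.44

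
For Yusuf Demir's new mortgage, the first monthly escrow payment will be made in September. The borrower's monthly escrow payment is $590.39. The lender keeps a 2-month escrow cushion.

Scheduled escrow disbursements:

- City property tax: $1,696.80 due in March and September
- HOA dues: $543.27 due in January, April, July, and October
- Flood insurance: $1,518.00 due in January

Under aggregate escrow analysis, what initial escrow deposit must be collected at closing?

Cushion = 2 × $590.39 = $1,180.78
Trial balance (start $0, +$590.39 each month, − disbursements):
  Sep: +$590.39 − $1,696.80 → -$1,106.41
  Oct: +$590.39 − $543.27 → -$1,059.29
  Nov: +$590.39 → -$468.90
  Dec: +$590.39 → $121.49
  Jan: +$590.39 − $2,061.27 → -$1,349.39
  Feb: +$590.39 → -$759.00
  Mar: +$590.39 − $1,696.80 → -$1,865.41
  Apr: +$590.39 − $543.27 → -$1,818.29
  May: +$590.39 → -$1,227.90
  Jun: +$590.39 → -$637.51
  Jul: +$590.39 − $543.27 → -$590.39
  Aug: +$590.39 → $0.00
Lowest trial balance = -$1,865.41 (Mar)
Initial deposit = cushion − low point = $1,180.78 − (-$1,865.41) = $3,046.19

$3,046.19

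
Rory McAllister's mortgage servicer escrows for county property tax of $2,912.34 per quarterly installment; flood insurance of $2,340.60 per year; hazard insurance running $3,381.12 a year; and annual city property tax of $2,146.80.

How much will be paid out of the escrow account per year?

County property tax = $2,912.34 × 4 = $11,649.36 annually
Flood insurance = $2,340.60 annually
Hazard insurance = $3,381.12 annually
City property tax = $2,146.80 annually
Yearly total = $11,649.36 + $2,340.60 + $3,381.12 + $2,146.80 = $19,517.88

$19,517.88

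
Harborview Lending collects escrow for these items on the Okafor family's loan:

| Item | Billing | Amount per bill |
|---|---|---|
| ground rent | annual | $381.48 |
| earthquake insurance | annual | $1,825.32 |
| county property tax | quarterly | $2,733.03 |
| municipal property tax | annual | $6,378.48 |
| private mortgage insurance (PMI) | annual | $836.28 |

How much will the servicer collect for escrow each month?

Ground rent: $381.48/yr
Earthquake insurance: $1,825.32/yr
County property tax: $2,733.03 × 4 = $10,932.12/yr
Municipal property tax: $6,378.48/yr
Private mortgage insurance (PMI): $836.28/yr
Combined annual = $381.48 + $1,825.32 + $10,932.12 + $6,378.48 + $836.28 = $20,353.68
Monthly escrow = $20,353.68 ÷ 12 = $1,696.14

$1,696.14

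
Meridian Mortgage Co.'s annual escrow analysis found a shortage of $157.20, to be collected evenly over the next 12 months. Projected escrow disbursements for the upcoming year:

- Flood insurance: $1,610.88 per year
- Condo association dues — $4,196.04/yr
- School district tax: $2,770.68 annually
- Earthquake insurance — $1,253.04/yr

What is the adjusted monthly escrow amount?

Flood insurance — $1,610.88/yr
Condo association dues — $4,196.04/yr
School district tax — $2,770.68/yr
Earthquake insurance — $1,253.04/yr
Yearly total = $9,830.64
Monthly escrow = $9,830.64 / 12 = $819.22
Shortage spread = $157.20 / 12 = $13.10/mo
Adjusted monthly = $819.22 + $13.10 = $832.32

$832.32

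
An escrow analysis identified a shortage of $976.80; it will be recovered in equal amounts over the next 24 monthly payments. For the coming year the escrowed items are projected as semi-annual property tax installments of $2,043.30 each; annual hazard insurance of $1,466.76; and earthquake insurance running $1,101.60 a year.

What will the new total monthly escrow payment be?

Property tax = $2,043.30 × 2 = $4,086.60 per year
Hazard insurance = $1,466.76 per year
Earthquake insurance = $1,101.60 per year
Yearly total = $6,654.96
Monthly escrow = $6,654.96 ÷ 12 = $554.58
Monthly shortage recovery: $976.80 ÷ 24 = $40.70
New monthly escrow = $554.58 + $40.70 = $595.28

$595.28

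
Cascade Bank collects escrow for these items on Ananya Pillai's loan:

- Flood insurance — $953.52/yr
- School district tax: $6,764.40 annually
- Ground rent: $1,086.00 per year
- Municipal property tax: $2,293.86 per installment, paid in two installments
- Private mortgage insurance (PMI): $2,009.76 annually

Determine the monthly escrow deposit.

$1,283.45

Flood insurance: $953.52/yr
School district tax: $6,764.40/yr
Ground rent: $1,086.00/yr
Municipal property tax: $2,293.86 × 2 = $4,587.72/yr
Private mortgage insurance (PMI): $2,009.76/yr
Yearly total = $953.52 + $6,764.40 + $1,086.00 + $4,587.72 + $2,009.76 = $15,401.40
Monthly = $15,401.40 / 12 = $1,283.45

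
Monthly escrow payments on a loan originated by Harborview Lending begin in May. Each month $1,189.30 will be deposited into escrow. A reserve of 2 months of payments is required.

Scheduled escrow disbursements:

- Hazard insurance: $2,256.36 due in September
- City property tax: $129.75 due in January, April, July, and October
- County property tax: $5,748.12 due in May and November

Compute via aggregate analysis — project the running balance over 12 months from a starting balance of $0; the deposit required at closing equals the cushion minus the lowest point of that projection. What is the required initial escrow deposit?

$8,065.60

Cushion = 2 × $1,189.30 = $2,378.60
Trial balance (start $0, +$1,189.30 each month, − disbursements):
  May: +$1,189.30 − $5,748.12 → -$4,558.82
  Jun: +$1,189.30 → -$3,369.52
  Jul: +$1,189.30 − $129.75 → -$2,309.97
  Aug: +$1,189.30 → -$1,120.67
  Sep: +$1,189.30 − $2,256.36 → -$2,187.73
  Oct: +$1,189.30 − $129.75 → -$1,128.18
  Nov: +$1,189.30 − $5,748.12 → -$5,687.00
  Dec: +$1,189.30 → -$4,497.70
  Jan: +$1,189.30 − $129.75 → -$3,438.15
  Feb: +$1,189.30 → -$2,248.85
  Mar: +$1,189.30 → -$1,059.55
  Apr: +$1,189.30 − $129.75 → $0.00
Lowest trial balance = -$5,687.00 (Nov)
Initial deposit = cushion − low point = $2,378.60 − (-$5,687.00) = $8,065.60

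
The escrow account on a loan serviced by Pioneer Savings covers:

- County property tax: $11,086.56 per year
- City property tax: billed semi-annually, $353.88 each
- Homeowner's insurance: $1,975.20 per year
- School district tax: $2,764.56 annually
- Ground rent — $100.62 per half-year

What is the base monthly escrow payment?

County property tax = $11,086.56
City property tax = $353.88 × 2 = $707.76
Homeowner's insurance = $1,975.20
School district tax = $2,764.56
Ground rent = $100.62 × 2 = $201.24
Combined annual = $16,735.32
Per month = $16,735.32 ÷ 12 = $1,394.61

$1,394.61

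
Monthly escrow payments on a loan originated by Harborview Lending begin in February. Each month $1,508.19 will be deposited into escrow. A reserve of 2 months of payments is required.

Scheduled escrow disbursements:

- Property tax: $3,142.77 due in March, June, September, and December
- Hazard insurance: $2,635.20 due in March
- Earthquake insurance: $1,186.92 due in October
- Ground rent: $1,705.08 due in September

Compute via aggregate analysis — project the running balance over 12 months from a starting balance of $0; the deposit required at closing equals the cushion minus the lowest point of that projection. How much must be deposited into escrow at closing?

Cushion = 2 × $1,508.19 = $3,016.38
Trial balance (start $0, +$1,508.19 each month, − disbursements):
  Feb: +$1,508.19 → $1,508.19
  Mar: +$1,508.19 − $5,777.97 → -$2,761.59
  Apr: +$1,508.19 → -$1,253.40
  May: +$1,508.19 → $254.79
  Jun: +$1,508.19 − $3,142.77 → -$1,379.79
  Jul: +$1,508.19 → $128.40
  Aug: +$1,508.19 → $1,636.59
  Sep: +$1,508.19 − $4,847.85 → -$1,703.07
  Oct: +$1,508.19 − $1,186.92 → -$1,381.80
  Nov: +$1,508.19 → $126.39
  Dec: +$1,508.19 − $3,142.77 → -$1,508.19
  Jan: +$1,508.19 → $0.00
Lowest trial balance = -$2,761.59 (Mar)
Initial deposit = cushion − low point = $3,016.38 − (-$2,761.59) = $5,777.97

$5,777.97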